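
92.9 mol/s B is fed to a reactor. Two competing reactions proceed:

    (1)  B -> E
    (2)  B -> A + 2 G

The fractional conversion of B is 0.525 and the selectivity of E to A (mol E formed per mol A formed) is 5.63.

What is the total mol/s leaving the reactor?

108 mol/s

Conversion of B: B consumed = 0.525 × 92.9 = 48.77 mol/s = 1ξ₁ + 1ξ₂.
Selectivity: 1ξ₁ / (1ξ₂) = 5.63 → ξ₁ = 5.63 ξ₂.
Substitute: (1·5.63 + 1) ξ₂ = 48.77 → ξ₂ = 7.356 mol/s, ξ₁ = 41.42 mol/s.
Outlet amounts (n = n₀ + Σ ν·ξ):
  B: 92.9 − 1(41.42) − 1(7.356) = 44.13
  E: 0 + 1(41.42) = 41.42
  A: 0 + 1(7.356) = 7.356
  G: 0 + 2(7.356) = 14.71
Total out = 44.13 + 41.42 + 7.356 + 14.71 = 107.6 mol/s.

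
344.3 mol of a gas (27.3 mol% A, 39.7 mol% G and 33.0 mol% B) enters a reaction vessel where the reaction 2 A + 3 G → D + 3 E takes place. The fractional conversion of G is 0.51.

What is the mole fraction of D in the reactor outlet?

0.0724

G reacted = 0.51 × 136.7 = 69.71 mol; ν_G = −3, so ξ = 69.71/3 = 23.24 mol.
Outlet amounts (n = n₀ + ν ξ):
  A: 93.99 − 2(23.24) = 47.52
  G: 136.7 − 3(23.24) = 66.98
  D: 0 + 1(23.24) = 23.24
  E: 0 + 3(23.24) = 69.71
  B: 113.6 (inert)
Total out = 321.1 mol; y_D = 23.24 / 321.1 = 0.07237.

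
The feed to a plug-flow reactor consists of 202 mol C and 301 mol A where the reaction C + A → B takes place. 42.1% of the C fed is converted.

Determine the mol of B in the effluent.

85 mol

C reacted = 0.421 × 202 = 85.04 mol; ν_C = −1, so ξ = 85.04/1 = 85.04 mol.
Outlet amounts (n = n₀ + ν ξ):
  C: 202 − 1(85.04) = 117
  A: 301 − 1(85.04) = 216
  B: 0 + 1(85.04) = 85.04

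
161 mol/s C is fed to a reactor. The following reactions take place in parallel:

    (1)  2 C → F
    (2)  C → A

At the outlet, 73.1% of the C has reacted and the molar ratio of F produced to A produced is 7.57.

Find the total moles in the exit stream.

106 mol/s

Conversion of C: C consumed = 0.731 × 161 = 117.7 mol/s = 2ξ₁ + 1ξ₂.
Selectivity: 1ξ₁ / (1ξ₂) = 7.57 → ξ₁ = 7.57 ξ₂.
Substitute: (2·7.57 + 1) ξ₂ = 117.7 → ξ₂ = 7.292 mol/s, ξ₁ = 55.2 mol/s.
Outlet amounts (n = n₀ + Σ ν·ξ):
  C: 161 − 2(55.2) − 1(7.292) = 43.31
  F: 0 + 1(55.2) = 55.2
  A: 0 + 1(7.292) = 7.292
Total out = 43.31 + 55.2 + 7.292 = 105.8 mol/s.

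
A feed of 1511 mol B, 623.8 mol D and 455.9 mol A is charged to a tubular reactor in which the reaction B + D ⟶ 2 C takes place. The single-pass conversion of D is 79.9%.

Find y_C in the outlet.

0.385

D reacted = 0.799 × 623.8 = 498.4 mol; ν_D = −1, so ξ = 498.4/1 = 498.4 mol.
Outlet amounts (n = n₀ + ν ξ):
  B: 1511 − 1(498.4) = 1013
  D: 623.8 − 1(498.4) = 125.4
  C: 0 + 2(498.4) = 996.8
  A: 455.9 (inert)
Total out = 2591 mol; y_C = 996.8 / 2591 = 0.3848.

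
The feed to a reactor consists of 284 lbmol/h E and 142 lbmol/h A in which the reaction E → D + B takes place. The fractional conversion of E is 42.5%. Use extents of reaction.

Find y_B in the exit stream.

0.221

E reacted = 0.425 × 284 = 120.7 lbmol/h; ν_E = −1, so ξ = 120.7/1 = 120.7 lbmol/h.
Outlet amounts (n = n₀ + ν ξ):
  E: 284 − 1(120.7) = 163.3
  D: 0 + 1(120.7) = 120.7
  B: 0 + 1(120.7) = 120.7
  A: 142 (inert)
Total out = 546.7 lbmol/h; y_B = 120.7 / 546.7 = 0.2208.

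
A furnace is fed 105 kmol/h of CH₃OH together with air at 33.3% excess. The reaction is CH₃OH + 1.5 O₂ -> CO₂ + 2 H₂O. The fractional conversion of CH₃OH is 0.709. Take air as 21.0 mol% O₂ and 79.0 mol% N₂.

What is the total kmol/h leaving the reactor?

Stoichiometric O₂ = 1.5 × 105 = 157.5 kmol/h; O₂ fed = 157.5 × 1.333 = 209.9 kmol/h.
N₂ fed = 209.9 × 79/21 = 789.8 kmol/h.
Fuel reacted = 0.709 × 105 → ξ = 74.44 kmol/h.
Outlet (n = n₀ + ν ξ):
  CH₃OH: 105 − 1(74.44) = 30.56
  O₂: 209.9 − 1.5(74.44) = 98.28
  N₂: 789.8 (inert)
  CO₂: 0 + 1(74.44) = 74.44
  H₂O: 0 + 2(74.44) = 148.9
Total out = 30.56 + 98.28 + 789.8 + 74.44 + 148.9 = 1142 kmol/h.

1140 kmol/h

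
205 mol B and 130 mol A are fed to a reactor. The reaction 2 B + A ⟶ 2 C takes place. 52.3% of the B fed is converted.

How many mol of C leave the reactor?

107 mol

B reacted = 0.523 × 205 = 107.2 mol; ν_B = −2, so ξ = 107.2/2 = 53.61 mol.
Outlet amounts (n = n₀ + ν ξ):
  B: 205 − 2(53.61) = 97.78
  A: 130 − 1(53.61) = 76.39
  C: 0 + 2(53.61) = 107.2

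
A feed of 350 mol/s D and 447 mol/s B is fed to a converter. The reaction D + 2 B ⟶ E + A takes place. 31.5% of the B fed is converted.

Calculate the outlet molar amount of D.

280 mol/s

B reacted = 0.315 × 447 = 140.8 mol/s; ν_B = −2, so ξ = 140.8/2 = 70.4 mol/s.
Outlet amounts (n = n₀ + ν ξ):
  D: 350 − 1(70.4) = 279.6
  B: 447 − 2(70.4) = 306.2
  E: 0 + 1(70.4) = 70.4
  A: 0 + 1(70.4) = 70.4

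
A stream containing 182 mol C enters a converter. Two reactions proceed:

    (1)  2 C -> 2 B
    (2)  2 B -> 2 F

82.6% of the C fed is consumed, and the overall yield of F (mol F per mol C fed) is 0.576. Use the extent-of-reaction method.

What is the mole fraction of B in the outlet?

0.25

Conversion of C: C consumed = 2ξ₁ = 0.826 × 182 → ξ₁ = 75.17 mol.
Yield of F: 2ξ₂ / 182 = 0.576 → ξ₂ = 52.42 mol.
Outlet amounts (n = n₀ + Σ ν·ξ):
  C: 182 − 2(75.17) = 31.67
  B: 0 + 2(75.17) − 2(52.42) = 45.5
  F: 0 + 2(52.42) = 104.8
Total out = 182 mol; y_B = 45.5 / 182 = 0.25.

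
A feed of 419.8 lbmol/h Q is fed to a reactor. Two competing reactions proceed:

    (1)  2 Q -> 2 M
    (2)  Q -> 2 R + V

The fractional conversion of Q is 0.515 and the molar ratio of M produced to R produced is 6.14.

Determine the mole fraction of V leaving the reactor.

Conversion of Q: Q consumed = 0.515 × 419.8 = 216.2 lbmol/h = 2ξ₁ + 1ξ₂.
Selectivity: 2ξ₁ / (2ξ₂) = 6.14 → ξ₁ = 6.14 ξ₂.
Substitute: (2·6.14 + 1) ξ₂ = 216.2 → ξ₂ = 16.28 lbmol/h, ξ₁ = 99.96 lbmol/h.
Outlet amounts (n = n₀ + Σ ν·ξ):
  Q: 419.8 − 2(99.96) − 1(16.28) = 203.6
  M: 0 + 2(99.96) = 199.9
  R: 0 + 2(16.28) = 32.56
  V: 0 + 1(16.28) = 16.28
Total out = 452.4 lbmol/h; y_V = 16.28 / 452.4 = 0.03599.

0.036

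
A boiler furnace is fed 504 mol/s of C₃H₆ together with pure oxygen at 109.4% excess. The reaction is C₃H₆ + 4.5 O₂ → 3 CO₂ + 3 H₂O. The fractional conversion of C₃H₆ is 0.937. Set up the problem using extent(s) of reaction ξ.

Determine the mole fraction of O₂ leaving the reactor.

0.478

Stoichiometric O₂ = 4.5 × 504 = 2268 mol/s; O₂ fed = 2268 × 2.094 = 4749 mol/s.
Fuel reacted = 0.937 × 504 → ξ = 472.2 mol/s.
Outlet (n = n₀ + ν ξ):
  C₃H₆: 504 − 1(472.2) = 31.75
  O₂: 4749 − 4.5(472.2) = 2624
  CO₂: 0 + 3(472.2) = 1417
  H₂O: 0 + 3(472.2) = 1417
Total out = 5489 mol/s; y_O₂ = 2624 / 5489 = 0.478.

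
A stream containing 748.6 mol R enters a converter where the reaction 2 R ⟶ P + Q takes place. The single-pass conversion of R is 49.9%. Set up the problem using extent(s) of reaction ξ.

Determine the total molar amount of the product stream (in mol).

R reacted = 0.499 × 748.6 = 373.6 mol; ν_R = −2, so ξ = 373.6/2 = 186.8 mol.
Outlet amounts (n = n₀ + ν ξ):
  R: 748.6 − 2(186.8) = 375
  P: 0 + 1(186.8) = 186.8
  Q: 0 + 1(186.8) = 186.8
Total out = 375 + 186.8 + 186.8 = 748.6 mol.

749 mol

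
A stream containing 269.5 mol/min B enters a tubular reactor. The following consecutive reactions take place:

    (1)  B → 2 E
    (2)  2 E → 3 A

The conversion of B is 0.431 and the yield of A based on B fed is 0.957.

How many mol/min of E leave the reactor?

60.4 mol/min

Conversion of B: B consumed = 1ξ₁ = 0.431 × 269.5 → ξ₁ = 116.2 mol/min.
Yield of A: 3ξ₂ / 269.5 = 0.957 → ξ₂ = 85.97 mol/min.
Outlet amounts (n = n₀ + Σ ν·ξ):
  B: 269.5 − 1(116.2) = 153.3
  E: 0 + 2(116.2) − 2(85.97) = 60.37
  A: 0 + 3(85.97) = 257.9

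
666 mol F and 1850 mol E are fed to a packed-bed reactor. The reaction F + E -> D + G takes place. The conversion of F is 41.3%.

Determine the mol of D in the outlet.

275 mol

F reacted = 0.413 × 666 = 275.1 mol; ν_F = −1, so ξ = 275.1/1 = 275.1 mol.
Outlet amounts (n = n₀ + ν ξ):
  F: 666 − 1(275.1) = 390.9
  E: 1850 − 1(275.1) = 1575
  D: 0 + 1(275.1) = 275.1
  G: 0 + 1(275.1) = 275.1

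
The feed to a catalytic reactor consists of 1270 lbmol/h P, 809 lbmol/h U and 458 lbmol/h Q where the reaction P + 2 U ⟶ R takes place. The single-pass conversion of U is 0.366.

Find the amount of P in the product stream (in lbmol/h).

U reacted = 0.366 × 809 = 296.1 lbmol/h; ν_U = −2, so ξ = 296.1/2 = 148 lbmol/h.
Outlet amounts (n = n₀ + ν ξ):
  P: 1270 − 1(148) = 1122
  U: 809 − 2(148) = 512.9
  R: 0 + 1(148) = 148
  Q: 458 (inert)

1120 lbmol/h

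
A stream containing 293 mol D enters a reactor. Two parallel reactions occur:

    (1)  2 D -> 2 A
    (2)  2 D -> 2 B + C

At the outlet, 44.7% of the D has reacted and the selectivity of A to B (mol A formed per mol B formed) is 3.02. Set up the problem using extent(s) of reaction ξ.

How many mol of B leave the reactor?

32.6 mol

Conversion of D: D consumed = 0.447 × 293 = 131 mol = 2ξ₁ + 2ξ₂.
Selectivity: 2ξ₁ / (2ξ₂) = 3.02 → ξ₁ = 3.02 ξ₂.
Substitute: (2·3.02 + 2) ξ₂ = 131 → ξ₂ = 16.29 mol, ξ₁ = 49.2 mol.
Outlet amounts (n = n₀ + Σ ν·ξ):
  D: 293 − 2(49.2) − 2(16.29) = 162
  A: 0 + 2(49.2) = 98.39
  B: 0 + 2(16.29) = 32.58
  C: 0 + 1(16.29) = 16.29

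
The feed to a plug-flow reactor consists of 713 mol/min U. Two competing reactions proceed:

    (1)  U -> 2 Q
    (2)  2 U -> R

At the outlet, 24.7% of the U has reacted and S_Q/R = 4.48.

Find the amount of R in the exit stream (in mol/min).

Conversion of U: U consumed = 0.247 × 713 = 176.1 mol/min = 1ξ₁ + 2ξ₂.
Selectivity: 2ξ₁ / (1ξ₂) = 4.48 → ξ₁ = 2.24 ξ₂.
Substitute: (1·2.24 + 2) ξ₂ = 176.1 → ξ₂ = 41.54 mol/min, ξ₁ = 93.04 mol/min.
Outlet amounts (n = n₀ + Σ ν·ξ):
  U: 713 − 1(93.04) − 2(41.54) = 536.9
  Q: 0 + 2(93.04) = 186.1
  R: 0 + 1(41.54) = 41.54

41.5 mol/min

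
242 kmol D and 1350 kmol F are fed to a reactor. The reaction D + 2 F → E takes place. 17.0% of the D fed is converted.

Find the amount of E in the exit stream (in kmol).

41.1 kmol

D reacted = 0.17 × 242 = 41.14 kmol; ν_D = −1, so ξ = 41.14/1 = 41.14 kmol.
Outlet amounts (n = n₀ + ν ξ):
  D: 242 − 1(41.14) = 200.9
  F: 1350 − 2(41.14) = 1268
  E: 0 + 1(41.14) = 41.14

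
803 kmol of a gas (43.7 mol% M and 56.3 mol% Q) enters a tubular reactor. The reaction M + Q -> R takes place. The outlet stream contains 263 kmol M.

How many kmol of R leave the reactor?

87.9 kmol

For M: n = n₀ − 1ξ → 263 = 350.9 − 1ξ, giving ξ = 87.91 kmol.
Outlet amounts (n = n₀ + ν ξ):
  M: 350.9 − 1(87.91) = 263
  Q: 452.1 − 1(87.91) = 364.2
  R: 0 + 1(87.91) = 87.91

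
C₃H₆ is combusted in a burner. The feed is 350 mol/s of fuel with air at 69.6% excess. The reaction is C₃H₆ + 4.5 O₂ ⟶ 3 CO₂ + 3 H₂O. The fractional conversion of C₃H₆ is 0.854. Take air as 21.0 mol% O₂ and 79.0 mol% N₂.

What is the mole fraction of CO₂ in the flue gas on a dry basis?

Stoichiometric O₂ = 4.5 × 350 = 1575 mol/s; O₂ fed = 1575 × 1.696 = 2671 mol/s.
N₂ fed = 2671 × 79/21 = 10050 mol/s.
Fuel reacted = 0.854 × 350 → ξ = 298.9 mol/s.
Outlet (n = n₀ + ν ξ):
  C₃H₆: 350 − 1(298.9) = 51.1
  O₂: 2671 − 4.5(298.9) = 1326
  N₂: 10050 (inert)
  CO₂: 0 + 3(298.9) = 896.7
  H₂O: 0 + 3(298.9) = 896.7
Dry total = 12320 mol/s; y_CO₂ (dry) = 896.7 / 12320 = 0.07277.

0.0728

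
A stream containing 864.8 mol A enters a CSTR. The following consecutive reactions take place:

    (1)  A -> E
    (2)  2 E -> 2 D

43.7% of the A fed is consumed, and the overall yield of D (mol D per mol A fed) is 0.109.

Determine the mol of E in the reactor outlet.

Conversion of A: A consumed = 1ξ₁ = 0.437 × 864.8 → ξ₁ = 377.9 mol.
Yield of D: 2ξ₂ / 864.8 = 0.109 → ξ₂ = 47.13 mol.
Outlet amounts (n = n₀ + Σ ν·ξ):
  A: 864.8 − 1(377.9) = 486.9
  E: 0 + 1(377.9) − 2(47.13) = 283.7
  D: 0 + 2(47.13) = 94.26

284 mol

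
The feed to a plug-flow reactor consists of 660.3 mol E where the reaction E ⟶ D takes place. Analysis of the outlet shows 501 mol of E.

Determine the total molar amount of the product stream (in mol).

660 mol

For E: n = n₀ − 1ξ → 501 = 660.3 − 1ξ, giving ξ = 159.3 mol.
Outlet amounts (n = n₀ + ν ξ):
  E: 660.3 − 1(159.3) = 501
  D: 0 + 1(159.3) = 159.3
Total out = 501 + 159.3 = 660.3 mol.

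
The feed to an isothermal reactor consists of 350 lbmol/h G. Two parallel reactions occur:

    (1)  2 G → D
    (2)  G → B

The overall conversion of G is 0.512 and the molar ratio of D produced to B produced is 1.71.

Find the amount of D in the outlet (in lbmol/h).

69.3 lbmol/h

Conversion of G: G consumed = 0.512 × 350 = 179.2 lbmol/h = 2ξ₁ + 1ξ₂.
Selectivity: 1ξ₁ / (1ξ₂) = 1.71 → ξ₁ = 1.71 ξ₂.
Substitute: (2·1.71 + 1) ξ₂ = 179.2 → ξ₂ = 40.54 lbmol/h, ξ₁ = 69.33 lbmol/h.
Outlet amounts (n = n₀ + Σ ν·ξ):
  G: 350 − 2(69.33) − 1(40.54) = 170.8
  D: 0 + 1(69.33) = 69.33
  B: 0 + 1(40.54) = 40.54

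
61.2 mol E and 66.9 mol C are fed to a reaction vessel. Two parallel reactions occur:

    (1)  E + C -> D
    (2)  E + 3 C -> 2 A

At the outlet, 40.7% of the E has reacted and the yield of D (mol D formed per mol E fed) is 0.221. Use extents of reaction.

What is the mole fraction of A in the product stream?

0.248

Yield of D: 1ξ₁ / 61.2 = 0.221 → ξ₁ = 13.53 mol.
Conversion of E: 1ξ₁ + 1ξ₂ = 0.407 × 61.2 = 24.91 → ξ₂ = 11.38 mol.
Outlet amounts (n = n₀ + Σ ν·ξ):
  E: 61.2 − 1(13.53) − 1(11.38) = 36.29
  C: 66.9 − 1(13.53) − 3(11.38) = 19.23
  D: 0 + 1(13.53) = 13.53
  A: 0 + 2(11.38) = 22.77
Total out = 91.81 mol; y_A = 22.77 / 91.81 = 0.248.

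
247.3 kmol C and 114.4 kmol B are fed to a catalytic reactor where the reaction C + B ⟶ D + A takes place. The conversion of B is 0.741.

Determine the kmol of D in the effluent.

B reacted = 0.741 × 114.4 = 84.77 kmol; ν_B = −1, so ξ = 84.77/1 = 84.77 kmol.
Outlet amounts (n = n₀ + ν ξ):
  C: 247.3 − 1(84.77) = 162.5
  B: 114.4 − 1(84.77) = 29.63
  D: 0 + 1(84.77) = 84.77
  A: 0 + 1(84.77) = 84.77

84.8 kmol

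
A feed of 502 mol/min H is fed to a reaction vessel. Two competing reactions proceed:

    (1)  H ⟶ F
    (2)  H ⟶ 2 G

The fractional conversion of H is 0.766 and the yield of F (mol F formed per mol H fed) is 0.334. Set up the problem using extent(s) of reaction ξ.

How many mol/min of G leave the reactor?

Yield of F: 1ξ₁ / 502 = 0.334 → ξ₁ = 167.7 mol/min.
Conversion of H: 1ξ₁ + 1ξ₂ = 0.766 × 502 = 384.5 → ξ₂ = 216.9 mol/min.
Outlet amounts (n = n₀ + Σ ν·ξ):
  H: 502 − 1(167.7) − 1(216.9) = 117.5
  F: 0 + 1(167.7) = 167.7
  G: 0 + 2(216.9) = 433.7

434 mol/min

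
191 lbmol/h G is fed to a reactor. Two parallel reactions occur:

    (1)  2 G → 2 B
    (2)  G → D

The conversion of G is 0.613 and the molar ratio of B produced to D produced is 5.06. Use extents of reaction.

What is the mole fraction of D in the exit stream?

Conversion of G: G consumed = 0.613 × 191 = 117.1 lbmol/h = 2ξ₁ + 1ξ₂.
Selectivity: 2ξ₁ / (1ξ₂) = 5.06 → ξ₁ = 2.53 ξ₂.
Substitute: (2·2.53 + 1) ξ₂ = 117.1 → ξ₂ = 19.32 lbmol/h, ξ₁ = 48.88 lbmol/h.
Outlet amounts (n = n₀ + Σ ν·ξ):
  G: 191 − 2(48.88) − 1(19.32) = 73.92
  B: 0 + 2(48.88) = 97.76
  D: 0 + 1(19.32) = 19.32
Total out = 191 lbmol/h; y_D = 19.32 / 191 = 0.1012.

0.101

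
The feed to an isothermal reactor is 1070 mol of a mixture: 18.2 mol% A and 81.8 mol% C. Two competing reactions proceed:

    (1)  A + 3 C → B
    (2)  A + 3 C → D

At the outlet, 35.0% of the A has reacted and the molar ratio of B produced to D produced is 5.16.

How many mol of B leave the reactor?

Conversion of A: A consumed = 0.35 × 194.7 = 68.16 mol = 1ξ₁ + 1ξ₂.
Selectivity: 1ξ₁ / (1ξ₂) = 5.16 → ξ₁ = 5.16 ξ₂.
Substitute: (1·5.16 + 1) ξ₂ = 68.16 → ξ₂ = 11.06 mol, ξ₁ = 57.09 mol.
Outlet amounts (n = n₀ + Σ ν·ξ):
  A: 194.7 − 1(57.09) − 1(11.06) = 126.6
  C: 875.3 − 3(57.09) − 3(11.06) = 670.8
  B: 0 + 1(57.09) = 57.09
  D: 0 + 1(11.06) = 11.06

57.1 mol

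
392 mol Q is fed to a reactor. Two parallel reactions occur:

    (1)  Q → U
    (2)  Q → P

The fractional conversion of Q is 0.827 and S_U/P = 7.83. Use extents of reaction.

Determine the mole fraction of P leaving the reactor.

0.0937

Conversion of Q: Q consumed = 0.827 × 392 = 324.2 mol = 1ξ₁ + 1ξ₂.
Selectivity: 1ξ₁ / (1ξ₂) = 7.83 → ξ₁ = 7.83 ξ₂.
Substitute: (1·7.83 + 1) ξ₂ = 324.2 → ξ₂ = 36.71 mol, ξ₁ = 287.5 mol.
Outlet amounts (n = n₀ + Σ ν·ξ):
  Q: 392 − 1(287.5) − 1(36.71) = 67.82
  U: 0 + 1(287.5) = 287.5
  P: 0 + 1(36.71) = 36.71
Total out = 392 mol; y_P = 36.71 / 392 = 0.09366.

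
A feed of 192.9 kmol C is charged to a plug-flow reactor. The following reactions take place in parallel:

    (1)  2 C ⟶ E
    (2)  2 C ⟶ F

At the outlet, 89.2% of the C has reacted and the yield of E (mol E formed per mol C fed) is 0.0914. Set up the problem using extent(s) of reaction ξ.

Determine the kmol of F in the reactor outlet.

Yield of E: 1ξ₁ / 192.9 = 0.0914 → ξ₁ = 17.63 kmol.
Conversion of C: 2ξ₁ + 2ξ₂ = 0.892 × 192.9 = 172.1 → ξ₂ = 68.4 kmol.
Outlet amounts (n = n₀ + Σ ν·ξ):
  C: 192.9 − 2(17.63) − 2(68.4) = 20.83
  E: 0 + 1(17.63) = 17.63
  F: 0 + 1(68.4) = 68.4

68.4 kmol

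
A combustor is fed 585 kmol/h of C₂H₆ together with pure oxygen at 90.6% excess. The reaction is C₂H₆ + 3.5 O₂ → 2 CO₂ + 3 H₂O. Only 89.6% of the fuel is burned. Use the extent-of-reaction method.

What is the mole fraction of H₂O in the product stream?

0.331

Stoichiometric O₂ = 3.5 × 585 = 2048 kmol/h; O₂ fed = 2048 × 1.906 = 3903 kmol/h.
Fuel reacted = 0.896 × 585 → ξ = 524.2 kmol/h.
Outlet (n = n₀ + ν ξ):
  C₂H₆: 585 − 1(524.2) = 60.84
  O₂: 3903 − 3.5(524.2) = 2068
  CO₂: 0 + 2(524.2) = 1048
  H₂O: 0 + 3(524.2) = 1572
Total out = 4750 kmol/h; y_H₂O = 1572 / 4750 = 0.3311.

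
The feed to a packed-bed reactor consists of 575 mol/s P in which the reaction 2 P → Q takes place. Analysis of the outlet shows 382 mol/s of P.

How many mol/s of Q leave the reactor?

For P: n = n₀ − 2ξ → 382 = 575 − 2ξ, giving ξ = 96.5 mol/s.
Outlet amounts (n = n₀ + ν ξ):
  P: 575 − 2(96.5) = 382
  Q: 0 + 1(96.5) = 96.5

96.5 mol/s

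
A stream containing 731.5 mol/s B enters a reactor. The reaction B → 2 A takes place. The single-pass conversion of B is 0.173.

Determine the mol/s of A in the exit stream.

B reacted = 0.173 × 731.5 = 126.5 mol/s; ν_B = −1, so ξ = 126.5/1 = 126.5 mol/s.
Outlet amounts (n = n₀ + ν ξ):
  B: 731.5 − 1(126.5) = 605
  A: 0 + 2(126.5) = 253.1

253 mol/s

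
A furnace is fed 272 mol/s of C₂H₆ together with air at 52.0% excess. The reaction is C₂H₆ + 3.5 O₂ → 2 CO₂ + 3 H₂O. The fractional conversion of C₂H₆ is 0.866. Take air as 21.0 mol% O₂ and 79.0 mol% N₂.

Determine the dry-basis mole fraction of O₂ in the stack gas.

Stoichiometric O₂ = 3.5 × 272 = 952 mol/s; O₂ fed = 952 × 1.520 = 1447 mol/s.
N₂ fed = 1447 × 79/21 = 5444 mol/s.
Fuel reacted = 0.866 × 272 → ξ = 235.6 mol/s.
Outlet (n = n₀ + ν ξ):
  C₂H₆: 272 − 1(235.6) = 36.45
  O₂: 1447 − 3.5(235.6) = 622.6
  N₂: 5444 (inert)
  CO₂: 0 + 2(235.6) = 471.1
  H₂O: 0 + 3(235.6) = 706.7
Dry total = 6574 mol/s; y_O₂ (dry) = 622.6 / 6574 = 0.09471.

0.0947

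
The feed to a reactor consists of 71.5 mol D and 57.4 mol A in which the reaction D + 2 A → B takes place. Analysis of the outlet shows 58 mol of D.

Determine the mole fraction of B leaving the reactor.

For D: n = n₀ − 1ξ → 58 = 71.5 − 1ξ, giving ξ = 13.5 mol.
Outlet amounts (n = n₀ + ν ξ):
  D: 71.5 − 1(13.5) = 58
  A: 57.4 − 2(13.5) = 30.4
  B: 0 + 1(13.5) = 13.5
Total out = 101.9 mol; y_B = 13.5 / 101.9 = 0.1325.

0.132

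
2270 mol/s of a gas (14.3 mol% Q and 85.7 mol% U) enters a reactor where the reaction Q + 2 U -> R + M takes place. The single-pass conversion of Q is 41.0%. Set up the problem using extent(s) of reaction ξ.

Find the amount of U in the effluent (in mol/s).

Q reacted = 0.41 × 324.6 = 133.1 mol/s; ν_Q = −1, so ξ = 133.1/1 = 133.1 mol/s.
Outlet amounts (n = n₀ + ν ξ):
  Q: 324.6 − 1(133.1) = 191.5
  U: 1945 − 2(133.1) = 1679
  R: 0 + 1(133.1) = 133.1
  M: 0 + 1(133.1) = 133.1

1680 mol/s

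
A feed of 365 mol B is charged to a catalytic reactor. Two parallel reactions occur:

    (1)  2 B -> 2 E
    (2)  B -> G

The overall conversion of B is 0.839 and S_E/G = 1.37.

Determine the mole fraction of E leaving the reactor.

Conversion of B: B consumed = 0.839 × 365 = 306.2 mol = 2ξ₁ + 1ξ₂.
Selectivity: 2ξ₁ / (1ξ₂) = 1.37 → ξ₁ = 0.685 ξ₂.
Substitute: (2·0.685 + 1) ξ₂ = 306.2 → ξ₂ = 129.2 mol, ξ₁ = 88.51 mol.
Outlet amounts (n = n₀ + Σ ν·ξ):
  B: 365 − 2(88.51) − 1(129.2) = 58.76
  E: 0 + 2(88.51) = 177
  G: 0 + 1(129.2) = 129.2
Total out = 365 mol; y_E = 177 / 365 = 0.485.

0.485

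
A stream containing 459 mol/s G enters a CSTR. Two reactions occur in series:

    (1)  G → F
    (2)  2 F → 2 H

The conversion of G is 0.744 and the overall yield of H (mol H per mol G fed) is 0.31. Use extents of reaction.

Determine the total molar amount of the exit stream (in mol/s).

459 mol/s

Conversion of G: G consumed = 1ξ₁ = 0.744 × 459 → ξ₁ = 341.5 mol/s.
Yield of H: 2ξ₂ / 459 = 0.31 → ξ₂ = 71.14 mol/s.
Outlet amounts (n = n₀ + Σ ν·ξ):
  G: 459 − 1(341.5) = 117.5
  F: 0 + 1(341.5) − 2(71.14) = 199.2
  H: 0 + 2(71.14) = 142.3
Total out = 117.5 + 199.2 + 142.3 = 459 mol/s.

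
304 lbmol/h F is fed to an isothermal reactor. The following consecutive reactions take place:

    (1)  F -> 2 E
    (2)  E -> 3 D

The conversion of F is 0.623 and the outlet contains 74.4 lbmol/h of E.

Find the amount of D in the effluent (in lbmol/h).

Conversion of F: F consumed = 1ξ₁ = 0.623 × 304 → ξ₁ = 189.4 lbmol/h.
E balance: n_E = 0 + 2ξ₁ − 1ξ₂ = 74.4 → ξ₂ = (2·189.4 − 74.4)/1 = 304.4 lbmol/h.
Outlet amounts (n = n₀ + Σ ν·ξ):
  F: 304 − 1(189.4) = 114.6
  E: 0 + 2(189.4) − 1(304.4) = 74.4
  D: 0 + 3(304.4) = 913.2

913 lbmol/h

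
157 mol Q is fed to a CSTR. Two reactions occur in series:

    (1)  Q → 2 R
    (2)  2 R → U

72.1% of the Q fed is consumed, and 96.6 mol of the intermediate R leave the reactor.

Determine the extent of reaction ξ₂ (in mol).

ξ₂ = 64.9 mol

Conversion of Q: Q consumed = 1ξ₁ = 0.721 × 157 → ξ₁ = 113.2 mol.
R balance: n_R = 0 + 2ξ₁ − 2ξ₂ = 96.6 → ξ₂ = (2·113.2 − 96.6)/2 = 64.9 mol.
Outlet amounts (n = n₀ + Σ ν·ξ):
  Q: 157 − 1(113.2) = 43.8
  R: 0 + 2(113.2) − 2(64.9) = 96.6
  U: 0 + 1(64.9) = 64.9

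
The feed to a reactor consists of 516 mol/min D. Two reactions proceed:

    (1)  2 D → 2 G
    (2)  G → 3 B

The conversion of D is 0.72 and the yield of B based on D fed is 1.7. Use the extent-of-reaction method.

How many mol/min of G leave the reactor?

79.1 mol/min

Conversion of D: D consumed = 2ξ₁ = 0.72 × 516 → ξ₁ = 185.8 mol/min.
Yield of B: 3ξ₂ / 516 = 1.7 → ξ₂ = 292.4 mol/min.
Outlet amounts (n = n₀ + Σ ν·ξ):
  D: 516 − 2(185.8) = 144.5
  G: 0 + 2(185.8) − 1(292.4) = 79.12
  B: 0 + 3(292.4) = 877.2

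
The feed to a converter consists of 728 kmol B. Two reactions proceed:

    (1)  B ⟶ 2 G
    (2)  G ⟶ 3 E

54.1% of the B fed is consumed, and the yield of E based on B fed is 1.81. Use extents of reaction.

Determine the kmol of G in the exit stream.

Conversion of B: B consumed = 1ξ₁ = 0.541 × 728 → ξ₁ = 393.8 kmol.
Yield of E: 3ξ₂ / 728 = 1.81 → ξ₂ = 439.2 kmol.
Outlet amounts (n = n₀ + Σ ν·ξ):
  B: 728 − 1(393.8) = 334.2
  G: 0 + 2(393.8) − 1(439.2) = 348.5
  E: 0 + 3(439.2) = 1318

348 kmol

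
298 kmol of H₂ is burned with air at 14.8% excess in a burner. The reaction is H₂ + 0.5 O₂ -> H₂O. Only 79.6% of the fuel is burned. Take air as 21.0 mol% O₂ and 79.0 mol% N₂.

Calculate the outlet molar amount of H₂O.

237 kmol

Stoichiometric O₂ = 0.5 × 298 = 149 kmol; O₂ fed = 149 × 1.148 = 171.1 kmol.
N₂ fed = 171.1 × 79/21 = 643.5 kmol.
Fuel reacted = 0.796 × 298 → ξ = 237.2 kmol.
Outlet (n = n₀ + ν ξ):
  H₂: 298 − 1(237.2) = 60.79
  O₂: 171.1 − 0.5(237.2) = 52.45
  N₂: 643.5 (inert)
  H₂O: 0 + 1(237.2) = 237.2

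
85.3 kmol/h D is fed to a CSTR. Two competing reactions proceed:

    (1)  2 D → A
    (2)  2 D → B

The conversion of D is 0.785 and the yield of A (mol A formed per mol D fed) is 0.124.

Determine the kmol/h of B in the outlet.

22.9 kmol/h

Yield of A: 1ξ₁ / 85.3 = 0.124 → ξ₁ = 10.58 kmol/h.
Conversion of D: 2ξ₁ + 2ξ₂ = 0.785 × 85.3 = 66.96 → ξ₂ = 22.9 kmol/h.
Outlet amounts (n = n₀ + Σ ν·ξ):
  D: 85.3 − 2(10.58) − 2(22.9) = 18.34
  A: 0 + 1(10.58) = 10.58
  B: 0 + 1(22.9) = 22.9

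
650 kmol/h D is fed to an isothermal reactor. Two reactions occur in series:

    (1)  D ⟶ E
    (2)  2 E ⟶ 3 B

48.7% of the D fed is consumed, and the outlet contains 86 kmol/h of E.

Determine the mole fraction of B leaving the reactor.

0.452

Conversion of D: D consumed = 1ξ₁ = 0.487 × 650 → ξ₁ = 316.6 kmol/h.
E balance: n_E = 0 + 1ξ₁ − 2ξ₂ = 86 → ξ₂ = (1·316.6 − 86)/2 = 115.3 kmol/h.
Outlet amounts (n = n₀ + Σ ν·ξ):
  D: 650 − 1(316.6) = 333.4
  E: 0 + 1(316.6) − 2(115.3) = 86
  B: 0 + 3(115.3) = 345.8
Total out = 765.3 kmol/h; y_B = 345.8 / 765.3 = 0.4519.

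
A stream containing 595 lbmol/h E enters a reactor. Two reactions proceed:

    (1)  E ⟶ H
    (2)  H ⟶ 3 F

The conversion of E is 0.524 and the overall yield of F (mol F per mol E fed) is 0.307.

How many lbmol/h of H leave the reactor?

251 lbmol/h

Conversion of E: E consumed = 1ξ₁ = 0.524 × 595 → ξ₁ = 311.8 lbmol/h.
Yield of F: 3ξ₂ / 595 = 0.307 → ξ₂ = 60.89 lbmol/h.
Outlet amounts (n = n₀ + Σ ν·ξ):
  E: 595 − 1(311.8) = 283.2
  H: 0 + 1(311.8) − 1(60.89) = 250.9
  F: 0 + 3(60.89) = 182.7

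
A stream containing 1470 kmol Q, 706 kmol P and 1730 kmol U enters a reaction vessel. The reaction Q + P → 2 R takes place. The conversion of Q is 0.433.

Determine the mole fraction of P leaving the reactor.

Q reacted = 0.433 × 1470 = 636.5 kmol; ν_Q = −1, so ξ = 636.5/1 = 636.5 kmol.
Outlet amounts (n = n₀ + ν ξ):
  Q: 1470 − 1(636.5) = 833.5
  P: 706 − 1(636.5) = 69.49
  R: 0 + 2(636.5) = 1273
  U: 1730 (inert)
Total out = 3906 kmol; y_P = 69.49 / 3906 = 0.01779.

0.0178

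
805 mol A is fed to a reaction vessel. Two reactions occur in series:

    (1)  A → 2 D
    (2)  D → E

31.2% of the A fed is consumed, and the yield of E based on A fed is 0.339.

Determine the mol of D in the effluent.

229 mol

Conversion of A: A consumed = 1ξ₁ = 0.312 × 805 → ξ₁ = 251.2 mol.
Yield of E: 1ξ₂ / 805 = 0.339 → ξ₂ = 272.9 mol.
Outlet amounts (n = n₀ + Σ ν·ξ):
  A: 805 − 1(251.2) = 553.8
  D: 0 + 2(251.2) − 1(272.9) = 229.4
  E: 0 + 1(272.9) = 272.9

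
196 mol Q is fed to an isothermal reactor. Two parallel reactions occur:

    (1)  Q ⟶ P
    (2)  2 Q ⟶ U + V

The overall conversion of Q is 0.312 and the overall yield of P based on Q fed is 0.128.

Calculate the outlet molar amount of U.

Yield of P: 1ξ₁ / 196 = 0.128 → ξ₁ = 25.09 mol.
Conversion of Q: 1ξ₁ + 2ξ₂ = 0.312 × 196 = 61.15 → ξ₂ = 18.03 mol.
Outlet amounts (n = n₀ + Σ ν·ξ):
  Q: 196 − 1(25.09) − 2(18.03) = 134.8
  P: 0 + 1(25.09) = 25.09
  U: 0 + 1(18.03) = 18.03
  V: 0 + 1(18.03) = 18.03

18 mol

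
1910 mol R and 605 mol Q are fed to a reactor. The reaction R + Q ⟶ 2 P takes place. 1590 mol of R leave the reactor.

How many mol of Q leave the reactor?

For R: n = n₀ − 1ξ → 1590 = 1910 − 1ξ, giving ξ = 320 mol.
Outlet amounts (n = n₀ + ν ξ):
  R: 1910 − 1(320) = 1590
  Q: 605 − 1(320) = 285
  P: 0 + 2(320) = 640

285 mol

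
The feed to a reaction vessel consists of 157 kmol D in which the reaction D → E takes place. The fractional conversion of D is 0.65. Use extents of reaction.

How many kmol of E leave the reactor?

102 kmol

D reacted = 0.65 × 157 = 102 kmol; ν_D = −1, so ξ = 102/1 = 102 kmol.
Outlet amounts (n = n₀ + ν ξ):
  D: 157 − 1(102) = 54.95
  E: 0 + 1(102) = 102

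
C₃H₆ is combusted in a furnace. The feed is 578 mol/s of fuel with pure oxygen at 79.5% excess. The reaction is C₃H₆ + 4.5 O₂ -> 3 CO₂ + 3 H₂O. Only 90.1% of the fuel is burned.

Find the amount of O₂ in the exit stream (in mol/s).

Stoichiometric O₂ = 4.5 × 578 = 2601 mol/s; O₂ fed = 2601 × 1.795 = 4669 mol/s.
Fuel reacted = 0.901 × 578 → ξ = 520.8 mol/s.
Outlet (n = n₀ + ν ξ):
  C₃H₆: 578 − 1(520.8) = 57.22
  O₂: 4669 − 4.5(520.8) = 2325
  CO₂: 0 + 3(520.8) = 1562
  H₂O: 0 + 3(520.8) = 1562

2330 mol/s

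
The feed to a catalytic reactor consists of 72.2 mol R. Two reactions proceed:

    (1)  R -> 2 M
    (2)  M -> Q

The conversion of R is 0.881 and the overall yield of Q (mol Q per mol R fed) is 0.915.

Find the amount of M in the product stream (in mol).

61.2 mol

Conversion of R: R consumed = 1ξ₁ = 0.881 × 72.2 → ξ₁ = 63.61 mol.
Yield of Q: 1ξ₂ / 72.2 = 0.915 → ξ₂ = 66.06 mol.
Outlet amounts (n = n₀ + Σ ν·ξ):
  R: 72.2 − 1(63.61) = 8.592
  M: 0 + 2(63.61) − 1(66.06) = 61.15
  Q: 0 + 1(66.06) = 66.06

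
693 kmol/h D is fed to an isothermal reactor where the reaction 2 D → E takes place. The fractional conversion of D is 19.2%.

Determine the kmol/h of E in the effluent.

66.5 kmol/h

D reacted = 0.192 × 693 = 133.1 kmol/h; ν_D = −2, so ξ = 133.1/2 = 66.53 kmol/h.
Outlet amounts (n = n₀ + ν ξ):
  D: 693 − 2(66.53) = 559.9
  E: 0 + 1(66.53) = 66.53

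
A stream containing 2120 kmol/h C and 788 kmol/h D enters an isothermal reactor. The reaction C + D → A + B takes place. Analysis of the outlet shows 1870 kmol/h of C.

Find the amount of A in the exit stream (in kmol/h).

250 kmol/h

For C: n = n₀ − 1ξ → 1870 = 2120 − 1ξ, giving ξ = 250 kmol/h.
Outlet amounts (n = n₀ + ν ξ):
  C: 2120 − 1(250) = 1870
  D: 788 − 1(250) = 538
  A: 0 + 1(250) = 250
  B: 0 + 1(250) = 250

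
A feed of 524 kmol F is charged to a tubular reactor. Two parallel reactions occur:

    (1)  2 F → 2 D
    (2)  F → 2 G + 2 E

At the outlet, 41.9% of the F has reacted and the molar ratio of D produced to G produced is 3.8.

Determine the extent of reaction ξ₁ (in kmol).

ξ₁ = 97 kmol

Conversion of F: F consumed = 0.419 × 524 = 219.6 kmol = 2ξ₁ + 1ξ₂.
Selectivity: 2ξ₁ / (2ξ₂) = 3.8 → ξ₁ = 3.8 ξ₂.
Substitute: (2·3.8 + 1) ξ₂ = 219.6 → ξ₂ = 25.53 kmol, ξ₁ = 97.01 kmol.
Outlet amounts (n = n₀ + Σ ν·ξ):
  F: 524 − 2(97.01) − 1(25.53) = 304.4
  D: 0 + 2(97.01) = 194
  G: 0 + 2(25.53) = 51.06
  E: 0 + 2(25.53) = 51.06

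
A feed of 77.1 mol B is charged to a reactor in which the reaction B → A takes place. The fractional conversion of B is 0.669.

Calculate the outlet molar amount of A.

51.6 mol

B reacted = 0.669 × 77.1 = 51.58 mol; ν_B = −1, so ξ = 51.58/1 = 51.58 mol.
Outlet amounts (n = n₀ + ν ξ):
  B: 77.1 − 1(51.58) = 25.52
  A: 0 + 1(51.58) = 51.58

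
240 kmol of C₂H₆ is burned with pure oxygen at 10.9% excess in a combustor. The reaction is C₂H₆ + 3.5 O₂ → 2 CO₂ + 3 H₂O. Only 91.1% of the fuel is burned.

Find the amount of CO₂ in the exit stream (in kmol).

437 kmol

Stoichiometric O₂ = 3.5 × 240 = 840 kmol; O₂ fed = 840 × 1.109 = 931.6 kmol.
Fuel reacted = 0.911 × 240 → ξ = 218.6 kmol.
Outlet (n = n₀ + ν ξ):
  C₂H₆: 240 − 1(218.6) = 21.36
  O₂: 931.6 − 3.5(218.6) = 166.3
  CO₂: 0 + 2(218.6) = 437.3
  H₂O: 0 + 3(218.6) = 655.9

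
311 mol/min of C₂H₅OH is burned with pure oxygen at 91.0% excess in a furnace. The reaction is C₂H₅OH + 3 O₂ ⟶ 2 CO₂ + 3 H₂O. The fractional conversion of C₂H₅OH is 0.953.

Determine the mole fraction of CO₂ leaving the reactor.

0.248

Stoichiometric O₂ = 3 × 311 = 933 mol/min; O₂ fed = 933 × 1.910 = 1782 mol/min.
Fuel reacted = 0.953 × 311 → ξ = 296.4 mol/min.
Outlet (n = n₀ + ν ξ):
  C₂H₅OH: 311 − 1(296.4) = 14.62
  O₂: 1782 − 3(296.4) = 892.9
  CO₂: 0 + 2(296.4) = 592.8
  H₂O: 0 + 3(296.4) = 889.1
Total out = 2389 mol/min; y_CO₂ = 592.8 / 2389 = 0.2481.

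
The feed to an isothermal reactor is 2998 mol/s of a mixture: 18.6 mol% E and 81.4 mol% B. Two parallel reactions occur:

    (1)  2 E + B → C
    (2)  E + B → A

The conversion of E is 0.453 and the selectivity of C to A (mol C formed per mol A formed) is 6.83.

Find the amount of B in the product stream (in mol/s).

2310 mol/s

Conversion of E: E consumed = 0.453 × 557.6 = 252.6 mol/s = 2ξ₁ + 1ξ₂.
Selectivity: 1ξ₁ / (1ξ₂) = 6.83 → ξ₁ = 6.83 ξ₂.
Substitute: (2·6.83 + 1) ξ₂ = 252.6 → ξ₂ = 17.23 mol/s, ξ₁ = 117.7 mol/s.
Outlet amounts (n = n₀ + Σ ν·ξ):
  E: 557.6 − 2(117.7) − 1(17.23) = 305
  B: 2440 − 1(117.7) − 1(17.23) = 2305
  C: 0 + 1(117.7) = 117.7
  A: 0 + 1(17.23) = 17.23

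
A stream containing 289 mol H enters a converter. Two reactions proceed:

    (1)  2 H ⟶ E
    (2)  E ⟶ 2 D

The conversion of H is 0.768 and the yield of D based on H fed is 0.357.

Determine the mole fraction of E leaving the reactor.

Conversion of H: H consumed = 2ξ₁ = 0.768 × 289 → ξ₁ = 111 mol.
Yield of D: 2ξ₂ / 289 = 0.357 → ξ₂ = 51.59 mol.
Outlet amounts (n = n₀ + Σ ν·ξ):
  H: 289 − 2(111) = 67.05
  E: 0 + 1(111) − 1(51.59) = 59.39
  D: 0 + 2(51.59) = 103.2
Total out = 229.6 mol; y_E = 59.39 / 229.6 = 0.2587.

0.259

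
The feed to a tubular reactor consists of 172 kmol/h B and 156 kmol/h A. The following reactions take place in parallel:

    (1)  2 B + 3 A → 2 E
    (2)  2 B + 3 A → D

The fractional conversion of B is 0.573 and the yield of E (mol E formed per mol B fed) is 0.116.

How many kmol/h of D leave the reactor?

39.3 kmol/h

Yield of E: 2ξ₁ / 172 = 0.116 → ξ₁ = 9.976 kmol/h.
Conversion of B: 2ξ₁ + 2ξ₂ = 0.573 × 172 = 98.56 → ξ₂ = 39.3 kmol/h.
Outlet amounts (n = n₀ + Σ ν·ξ):
  B: 172 − 2(9.976) − 2(39.3) = 73.44
  A: 156 − 3(9.976) − 3(39.3) = 8.166
  E: 0 + 2(9.976) = 19.95
  D: 0 + 1(39.3) = 39.3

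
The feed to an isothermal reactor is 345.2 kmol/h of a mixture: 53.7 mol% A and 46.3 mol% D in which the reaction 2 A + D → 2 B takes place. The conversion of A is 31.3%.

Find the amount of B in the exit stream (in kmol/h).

A reacted = 0.313 × 185.4 = 58.02 kmol/h; ν_A = −2, so ξ = 58.02/2 = 29.01 kmol/h.
Outlet amounts (n = n₀ + ν ξ):
  A: 185.4 − 2(29.01) = 127.4
  D: 159.8 − 1(29.01) = 130.8
  B: 0 + 2(29.01) = 58.02

58 kmol/h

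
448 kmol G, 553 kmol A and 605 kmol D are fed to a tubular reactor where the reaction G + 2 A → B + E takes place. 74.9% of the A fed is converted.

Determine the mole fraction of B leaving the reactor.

A reacted = 0.749 × 553 = 414.2 kmol; ν_A = −2, so ξ = 414.2/2 = 207.1 kmol.
Outlet amounts (n = n₀ + ν ξ):
  G: 448 − 1(207.1) = 240.9
  A: 553 − 2(207.1) = 138.8
  B: 0 + 1(207.1) = 207.1
  E: 0 + 1(207.1) = 207.1
  D: 605 (inert)
Total out = 1399 kmol; y_B = 207.1 / 1399 = 0.148.

0.148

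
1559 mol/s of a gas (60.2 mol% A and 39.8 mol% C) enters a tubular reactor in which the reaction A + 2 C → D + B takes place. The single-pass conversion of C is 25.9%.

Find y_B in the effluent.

0.0543

C reacted = 0.259 × 620.5 = 160.7 mol/s; ν_C = −2, so ξ = 160.7/2 = 80.35 mol/s.
Outlet amounts (n = n₀ + ν ξ):
  A: 938.5 − 1(80.35) = 858.2
  C: 620.5 − 2(80.35) = 459.8
  D: 0 + 1(80.35) = 80.35
  B: 0 + 1(80.35) = 80.35
Total out = 1479 mol/s; y_B = 80.35 / 1479 = 0.05434.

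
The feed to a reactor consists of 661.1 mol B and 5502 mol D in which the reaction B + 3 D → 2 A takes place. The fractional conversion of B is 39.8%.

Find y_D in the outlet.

B reacted = 0.398 × 661.1 = 263.1 mol; ν_B = −1, so ξ = 263.1/1 = 263.1 mol.
Outlet amounts (n = n₀ + ν ξ):
  B: 661.1 − 1(263.1) = 398
  D: 5502 − 3(263.1) = 4713
  A: 0 + 2(263.1) = 526.2
Total out = 5637 mol; y_D = 4713 / 5637 = 0.836.

0.836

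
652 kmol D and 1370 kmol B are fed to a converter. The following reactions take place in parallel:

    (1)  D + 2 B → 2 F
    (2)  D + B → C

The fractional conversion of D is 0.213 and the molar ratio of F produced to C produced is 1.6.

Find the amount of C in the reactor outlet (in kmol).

77.2 kmol

Conversion of D: D consumed = 0.213 × 652 = 138.9 kmol = 1ξ₁ + 1ξ₂.
Selectivity: 2ξ₁ / (1ξ₂) = 1.6 → ξ₁ = 0.8 ξ₂.
Substitute: (1·0.8 + 1) ξ₂ = 138.9 → ξ₂ = 77.15 kmol, ξ₁ = 61.72 kmol.
Outlet amounts (n = n₀ + Σ ν·ξ):
  D: 652 − 1(61.72) − 1(77.15) = 513.1
  B: 1370 − 2(61.72) − 1(77.15) = 1169
  F: 0 + 2(61.72) = 123.4
  C: 0 + 1(77.15) = 77.15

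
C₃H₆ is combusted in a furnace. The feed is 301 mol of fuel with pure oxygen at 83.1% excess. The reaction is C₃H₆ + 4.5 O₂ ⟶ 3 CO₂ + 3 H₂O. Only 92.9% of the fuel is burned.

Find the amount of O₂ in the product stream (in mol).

1220 mol

Stoichiometric O₂ = 4.5 × 301 = 1354 mol; O₂ fed = 1354 × 1.831 = 2480 mol.
Fuel reacted = 0.929 × 301 → ξ = 279.6 mol.
Outlet (n = n₀ + ν ξ):
  C₃H₆: 301 − 1(279.6) = 21.37
  O₂: 2480 − 4.5(279.6) = 1222
  CO₂: 0 + 3(279.6) = 838.9
  H₂O: 0 + 3(279.6) = 838.9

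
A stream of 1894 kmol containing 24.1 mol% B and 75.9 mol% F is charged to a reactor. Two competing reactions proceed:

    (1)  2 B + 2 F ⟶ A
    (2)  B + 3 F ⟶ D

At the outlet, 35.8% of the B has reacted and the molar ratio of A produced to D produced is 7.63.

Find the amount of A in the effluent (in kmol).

Conversion of B: B consumed = 0.358 × 456.5 = 163.4 kmol = 2ξ₁ + 1ξ₂.
Selectivity: 1ξ₁ / (1ξ₂) = 7.63 → ξ₁ = 7.63 ξ₂.
Substitute: (2·7.63 + 1) ξ₂ = 163.4 → ξ₂ = 10.05 kmol, ξ₁ = 76.68 kmol.
Outlet amounts (n = n₀ + Σ ν·ξ):
  B: 456.5 − 2(76.68) − 1(10.05) = 293
  F: 1438 − 2(76.68) − 3(10.05) = 1254
  A: 0 + 1(76.68) = 76.68
  D: 0 + 1(10.05) = 10.05

76.7 kmol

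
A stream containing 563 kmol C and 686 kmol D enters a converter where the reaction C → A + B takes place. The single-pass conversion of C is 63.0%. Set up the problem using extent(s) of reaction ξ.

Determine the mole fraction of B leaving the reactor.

0.221

C reacted = 0.63 × 563 = 354.7 kmol; ν_C = −1, so ξ = 354.7/1 = 354.7 kmol.
Outlet amounts (n = n₀ + ν ξ):
  C: 563 − 1(354.7) = 208.3
  A: 0 + 1(354.7) = 354.7
  B: 0 + 1(354.7) = 354.7
  D: 686 (inert)
Total out = 1604 kmol; y_B = 354.7 / 1604 = 0.2212.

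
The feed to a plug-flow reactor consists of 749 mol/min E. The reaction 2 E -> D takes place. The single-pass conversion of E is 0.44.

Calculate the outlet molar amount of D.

E reacted = 0.44 × 749 = 329.6 mol/min; ν_E = −2, so ξ = 329.6/2 = 164.8 mol/min.
Outlet amounts (n = n₀ + ν ξ):
  E: 749 − 2(164.8) = 419.4
  D: 0 + 1(164.8) = 164.8

165 mol/min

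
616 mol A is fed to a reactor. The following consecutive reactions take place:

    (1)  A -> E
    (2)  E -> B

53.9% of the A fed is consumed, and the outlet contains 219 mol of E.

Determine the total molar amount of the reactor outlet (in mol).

Conversion of A: A consumed = 1ξ₁ = 0.539 × 616 → ξ₁ = 332 mol.
E balance: n_E = 0 + 1ξ₁ − 1ξ₂ = 219 → ξ₂ = (1·332 − 219)/1 = 113 mol.
Outlet amounts (n = n₀ + Σ ν·ξ):
  A: 616 − 1(332) = 284
  E: 0 + 1(332) − 1(113) = 219
  B: 0 + 1(113) = 113
Total out = 284 + 219 + 113 = 616 mol.

616 mol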